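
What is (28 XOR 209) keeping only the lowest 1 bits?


Step 1: 28 ^ 209 = 205
Step 2: 205 & 1 = 1

1


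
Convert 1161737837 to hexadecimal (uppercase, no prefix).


1161737837 = 453EB66D hex

453EB66D


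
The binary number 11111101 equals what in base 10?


11111101 in decimal = 253

253


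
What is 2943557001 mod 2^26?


2943557001 & 67108863 = 57875849

57875849


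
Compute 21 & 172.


0b10101 & 0b10101100 = 0b100 = 4

4


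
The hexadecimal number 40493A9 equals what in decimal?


40493A9 hex = 67408809 decimal

67408809


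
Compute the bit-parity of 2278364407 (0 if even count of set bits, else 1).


0b10000111110011010001010011110111 has 18 ones => parity 0

0


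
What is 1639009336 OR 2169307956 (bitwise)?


0b1100001101100010100110000111000 | 0b10000001010011010000001100110100 = 0b11100001111111010100111100111100 = 3791474492

3791474492


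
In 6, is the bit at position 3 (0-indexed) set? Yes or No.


0b110, bit 3 = 0. No

No


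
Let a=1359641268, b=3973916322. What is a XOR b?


1359641268 ^ 3973916322 = 3185007638

3185007638


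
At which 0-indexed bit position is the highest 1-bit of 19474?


0b100110000010010. Highest set bit at position 14

14


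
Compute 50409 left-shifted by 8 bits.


0b1100010011101001 << 8 = 0b110001001110100100000000 = 12904704

12904704


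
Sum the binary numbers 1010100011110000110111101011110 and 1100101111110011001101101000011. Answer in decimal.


1010100011110000110111101011110 + 1100101111110011001101101000011 = 10111010011100100000101010100001 = 3128036001

3128036001


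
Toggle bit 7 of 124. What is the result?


124 ^ (1 << 7) = 124 ^ 128 = 252

252


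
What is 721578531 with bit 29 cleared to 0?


721578531 & ~(1 << 29) = 184707619

184707619


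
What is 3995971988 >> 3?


0b11101110001011011011000110010100 >> 3 = 0b11101110001011011011000110010 = 499496498

499496498


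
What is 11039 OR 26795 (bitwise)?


0b10101100011111 | 0b110100010101011 = 0b110101110111111 = 27583

27583


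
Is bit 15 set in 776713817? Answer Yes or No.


0b101110010010111011011001011001, bit 15 = 1. Yes

Yes


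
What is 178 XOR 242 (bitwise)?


0b10110010 ^ 0b11110010 = 0b1000000 = 64

64


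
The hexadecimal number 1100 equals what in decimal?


1100 hex = 4352 decimal

4352


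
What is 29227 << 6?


0b111001000101011 << 6 = 0b111001000101011000000 = 1870528

1870528


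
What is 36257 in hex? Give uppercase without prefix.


36257 = 8DA1 hex

8DA1


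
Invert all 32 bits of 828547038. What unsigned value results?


828547038 ^ 4294967295 = 3466420257

3466420257


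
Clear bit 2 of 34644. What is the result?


34644 & ~(1 << 2) = 34640

34640


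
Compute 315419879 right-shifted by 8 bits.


0b10010110011001110110011100111 >> 8 = 0b100101100110011101100 = 1232108

1232108


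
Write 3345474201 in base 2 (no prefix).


3345474201 = 11000111011001111110001010011001 in binary

11000111011001111110001010011001


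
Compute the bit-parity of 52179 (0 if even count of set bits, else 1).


0b1100101111010011 has 10 ones => parity 0

0


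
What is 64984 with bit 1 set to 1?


64984 | (1 << 1) = 64984 | 2 = 64986

64986


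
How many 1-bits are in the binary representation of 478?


0b111011110 has 7 set bits

7


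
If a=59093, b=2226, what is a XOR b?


59093 ^ 2226 = 61031

61031


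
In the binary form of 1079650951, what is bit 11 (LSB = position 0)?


0b1000000010110100010101010000111, position 11 = 1

1


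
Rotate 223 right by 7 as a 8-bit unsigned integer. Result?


Rotate 0b11011111 right by 7 (8-bit) = 0b10111111 = 191

191


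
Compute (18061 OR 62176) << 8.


Step 1: 18061 | 62176 = 63213
Step 2: 63213 << 8 = 16182528

16182528


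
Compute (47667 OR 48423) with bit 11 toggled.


Step 1: 47667 | 48423 = 48951
Step 2: 48951 ^ (1 << 11) = 48951 ^ 2048 = 46903

46903


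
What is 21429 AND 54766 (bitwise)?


0b101001110110101 & 0b1101010111101110 = 0b101000110100100 = 20900

20900


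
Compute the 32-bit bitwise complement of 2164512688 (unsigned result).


~0b10000001000000111101011110110000 = 0b1111110111111000010100001001111 = 2130454607 (32-bit unsigned)

2130454607


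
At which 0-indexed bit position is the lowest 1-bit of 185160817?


0b1011000010010101010001110001. Lowest set bit at position 0

0


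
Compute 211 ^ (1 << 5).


211 ^ (1 << 5) = 211 ^ 32 = 243

243


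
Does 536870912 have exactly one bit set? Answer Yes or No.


0b100000000000000000000000000000. Only one bit set => Yes

Yes


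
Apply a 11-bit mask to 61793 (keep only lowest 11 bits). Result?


61793 & 2047 = 353

353


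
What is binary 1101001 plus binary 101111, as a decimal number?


1101001 + 101111 = 10011000 = 152

152


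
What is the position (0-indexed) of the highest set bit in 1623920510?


0b1100000110010110000111101111110. Highest set bit at position 30

30


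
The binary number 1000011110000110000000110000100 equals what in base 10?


1000011110000110000000110000100 in decimal = 1136853380

1136853380


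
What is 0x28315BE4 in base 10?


28315BE4 hex = 674323428 decimal

674323428


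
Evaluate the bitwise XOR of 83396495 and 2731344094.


0b100111110001000011110001111 ^ 0b10100010110011010000000011011110 = 0b10100110001101011000011101010001 = 2788525905

2788525905


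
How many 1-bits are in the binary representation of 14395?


0b11100000111011 has 8 set bits

8


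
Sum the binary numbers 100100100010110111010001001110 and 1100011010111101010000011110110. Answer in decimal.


100100100010110111010001001110 + 1100011010111101010000011110110 = 10000111111010100001010101000100 = 2280265028

2280265028


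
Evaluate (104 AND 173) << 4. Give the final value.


Step 1: 104 & 173 = 40
Step 2: 40 << 4 = 640

640


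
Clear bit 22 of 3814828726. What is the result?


3814828726 & ~(1 << 22) = 3810634422

3810634422


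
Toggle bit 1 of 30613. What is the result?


30613 ^ (1 << 1) = 30613 ^ 2 = 30615

30615


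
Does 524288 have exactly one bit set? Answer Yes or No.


0b10000000000000000000. Only one bit set => Yes

Yes


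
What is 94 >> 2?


0b1011110 >> 2 = 0b10111 = 23

23


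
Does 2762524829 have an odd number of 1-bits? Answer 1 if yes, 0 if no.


0b10100100101010001100100010011101 has 14 ones => parity 0

0


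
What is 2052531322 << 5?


0b1111010010101110010010001111010 << 5 = 0b111101001010111001001000111101000000 = 65681002304

65681002304


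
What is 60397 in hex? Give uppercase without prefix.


60397 = EBED hex

EBED


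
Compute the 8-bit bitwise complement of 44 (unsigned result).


~0b101100 = 0b11010011 = 211 (8-bit unsigned)

211


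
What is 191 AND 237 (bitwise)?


0b10111111 & 0b11101101 = 0b10101101 = 173

173


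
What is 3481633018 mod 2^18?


3481633018 & 262143 = 98554

98554


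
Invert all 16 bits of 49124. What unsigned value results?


49124 ^ 65535 = 16411

16411


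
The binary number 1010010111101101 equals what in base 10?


1010010111101101 in decimal = 42477

42477


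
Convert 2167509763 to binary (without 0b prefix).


2167509763 = 10000001001100011001001100000011 in binary

10000001001100011001001100000011


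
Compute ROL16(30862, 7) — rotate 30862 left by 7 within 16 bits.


Rotate 0b111100010001110 left by 7 (16-bit) = 0b100011100111100 = 18236

18236


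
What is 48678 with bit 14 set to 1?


48678 | (1 << 14) = 48678 | 16384 = 65062

65062


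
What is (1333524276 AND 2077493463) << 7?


Step 1: 1333524276 & 2077493463 = 1263534100
Step 2: 1263534100 << 7 = 161732364800

161732364800


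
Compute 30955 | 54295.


0b111100011101011 | 0b1101010000010111 = 0b1111110011111111 = 64767

64767


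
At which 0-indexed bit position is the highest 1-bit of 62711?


0b1111010011110111. Highest set bit at position 15

15


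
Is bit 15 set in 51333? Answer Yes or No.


0b1100100010000101, bit 15 = 1. Yes

Yes


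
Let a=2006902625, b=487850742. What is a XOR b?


2006902625 ^ 487850742 = 1787487639

1787487639


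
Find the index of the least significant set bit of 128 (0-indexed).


0b10000000. Lowest set bit at position 7

7


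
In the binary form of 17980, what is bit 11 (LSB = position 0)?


0b100011000111100, position 11 = 0

0


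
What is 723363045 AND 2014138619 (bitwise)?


0b101011000111011010010011100101 & 0b1111000000011010101000011111011 = 0b101000000011010000000011100001 = 671940833

671940833


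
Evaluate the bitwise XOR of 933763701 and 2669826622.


0b110111101010000001101001110101 ^ 0b10011111001000100101001000111110 = 0b10101000100010100100100001001011 = 2827634763

2827634763


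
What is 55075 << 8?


0b1101011100100011 << 8 = 0b110101110010001100000000 = 14099200

14099200


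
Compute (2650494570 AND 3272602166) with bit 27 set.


Step 1: 2650494570 & 3272602166 = 2165002786
Step 2: 2165002786 | (1 << 27) = 2165002786 | 134217728 = 2299220514

2299220514


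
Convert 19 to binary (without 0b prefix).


19 = 10011 in binary

10011


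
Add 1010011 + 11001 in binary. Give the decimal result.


1010011 + 11001 = 1101100 = 108

108


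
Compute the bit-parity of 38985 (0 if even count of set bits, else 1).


0b1001100001001001 has 6 ones => parity 0

0


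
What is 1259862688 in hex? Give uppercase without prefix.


1259862688 = 4B17FAA0 hex

4B17FAA0


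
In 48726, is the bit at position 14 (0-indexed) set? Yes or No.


0b1011111001010110, bit 14 = 0. No

No


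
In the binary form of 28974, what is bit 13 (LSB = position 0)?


0b111000100101110, position 13 = 1

1


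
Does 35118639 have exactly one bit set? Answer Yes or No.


0b10000101111101111000101111. Multiple bits set => No

No


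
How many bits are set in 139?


0b10001011 has 4 set bits

4


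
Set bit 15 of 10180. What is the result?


10180 | (1 << 15) = 10180 | 32768 = 42948

42948


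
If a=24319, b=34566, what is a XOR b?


24319 ^ 34566 = 55801

55801


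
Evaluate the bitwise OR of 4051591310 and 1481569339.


0b11110001011111100110000010001110 | 0b1011000010011101111010000111011 = 0b11111001011111101111010010111111 = 4185846975

4185846975


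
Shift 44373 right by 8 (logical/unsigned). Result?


0b1010110101010101 >> 8 = 0b10101101 = 173

173


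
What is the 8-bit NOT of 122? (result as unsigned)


~0b1111010 = 0b10000101 = 133 (8-bit unsigned)

133


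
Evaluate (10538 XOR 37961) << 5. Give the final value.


Step 1: 10538 ^ 37961 = 48483
Step 2: 48483 << 5 = 1551456

1551456


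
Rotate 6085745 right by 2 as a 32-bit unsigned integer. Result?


Rotate 0b10111001101110001110001 right by 2 (32-bit) = 0b1000000000101110011011100011100 = 1075263260

1075263260


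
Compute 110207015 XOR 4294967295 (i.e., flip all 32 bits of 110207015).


110207015 ^ 4294967295 = 4184760280

4184760280


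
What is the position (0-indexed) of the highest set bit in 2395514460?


0b10001110110010001010011001011100. Highest set bit at position 31

31


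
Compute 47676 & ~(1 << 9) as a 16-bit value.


47676 & ~(1 << 9) = 47164

47164


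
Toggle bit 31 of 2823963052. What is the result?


2823963052 ^ (1 << 31) = 2823963052 ^ 2147483648 = 676479404

676479404


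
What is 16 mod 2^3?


16 & 7 = 0

0


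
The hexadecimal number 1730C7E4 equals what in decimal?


1730C7E4 hex = 389072868 decimal

389072868


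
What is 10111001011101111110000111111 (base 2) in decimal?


10111001011101111110000111111 in decimal = 388955199

388955199


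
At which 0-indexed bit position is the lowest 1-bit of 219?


0b11011011. Lowest set bit at position 0

0


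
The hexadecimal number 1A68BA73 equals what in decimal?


1A68BA73 hex = 443071091 decimal

443071091


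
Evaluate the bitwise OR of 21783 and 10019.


0b101010100010111 | 0b10011100100011 = 0b111011100110111 = 30519

30519


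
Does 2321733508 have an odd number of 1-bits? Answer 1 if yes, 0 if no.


0b10001010011000101101011110000100 has 14 ones => parity 0

0


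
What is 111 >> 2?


0b1101111 >> 2 = 0b11011 = 27

27


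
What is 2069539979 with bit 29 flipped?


2069539979 ^ (1 << 29) = 2069539979 ^ 536870912 = 1532669067

1532669067


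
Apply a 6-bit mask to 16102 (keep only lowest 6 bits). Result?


16102 & 63 = 38

38


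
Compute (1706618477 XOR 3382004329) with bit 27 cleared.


Step 1: 1706618477 ^ 3382004329 = 2888672260
Step 2: 2888672260 & ~(1 << 27) = 2754454532

2754454532


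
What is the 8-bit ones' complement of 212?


212 ^ 255 = 43

43


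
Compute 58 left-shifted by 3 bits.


0b111010 << 3 = 0b111010000 = 464

464


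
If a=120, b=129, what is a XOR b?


120 ^ 129 = 249

249


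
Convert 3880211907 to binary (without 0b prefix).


3880211907 = 11100111010001110101010111000011 in binary

11100111010001110101010111000011


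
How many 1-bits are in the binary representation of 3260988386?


0b11000010010111101011101111100010 has 18 set bits

18


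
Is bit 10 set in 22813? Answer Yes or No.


0b101100100011101, bit 10 = 0. No

No


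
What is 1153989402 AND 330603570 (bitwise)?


0b1000100110010000111101100011010 & 0b10011101101001001110000110010 = 0b100000000001100000010010 = 8394770

8394770


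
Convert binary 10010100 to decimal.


10010100 in decimal = 148

148


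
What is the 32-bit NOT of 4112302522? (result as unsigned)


~0b11110101000111001100000110111010 = 0b1010111000110011111001000101 = 182664773 (32-bit unsigned)

182664773


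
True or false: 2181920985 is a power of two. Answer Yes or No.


0b10000010000011010111100011011001. Multiple bits set => No

No


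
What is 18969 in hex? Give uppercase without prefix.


18969 = 4A19 hex

4A19


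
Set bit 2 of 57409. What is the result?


57409 | (1 << 2) = 57409 | 4 = 57413

57413


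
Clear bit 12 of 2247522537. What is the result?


2247522537 & ~(1 << 12) = 2247518441

2247518441


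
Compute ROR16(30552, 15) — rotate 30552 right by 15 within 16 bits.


Rotate 0b111011101011000 right by 15 (16-bit) = 0b1110111010110000 = 61104

61104


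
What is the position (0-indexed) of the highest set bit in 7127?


0b1101111010111. Highest set bit at position 12

12


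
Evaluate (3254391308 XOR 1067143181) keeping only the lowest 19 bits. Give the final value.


Step 1: 3254391308 ^ 1067143181 = 4267786753
Step 2: 4267786753 & 524287 = 82433

82433


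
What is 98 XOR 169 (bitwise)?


0b1100010 ^ 0b10101001 = 0b11001011 = 203

203


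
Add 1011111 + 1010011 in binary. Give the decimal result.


1011111 + 1010011 = 10110010 = 178

178


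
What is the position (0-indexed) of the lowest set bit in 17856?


0b100010111000000. Lowest set bit at position 6

6


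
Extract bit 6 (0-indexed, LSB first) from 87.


0b1010111, position 6 = 1

1


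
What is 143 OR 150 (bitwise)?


0b10001111 | 0b10010110 = 0b10011111 = 159

159


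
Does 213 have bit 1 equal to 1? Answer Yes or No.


0b11010101, bit 1 = 0. No

No


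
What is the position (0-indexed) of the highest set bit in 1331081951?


0b1001111010101101011001011011111. Highest set bit at position 30

30


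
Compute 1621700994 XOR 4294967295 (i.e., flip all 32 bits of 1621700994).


1621700994 ^ 4294967295 = 2673266301

2673266301


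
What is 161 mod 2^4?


161 & 15 = 1

1


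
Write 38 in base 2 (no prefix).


38 = 100110 in binary

100110


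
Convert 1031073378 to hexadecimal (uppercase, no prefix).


1031073378 = 3D74EE62 hex

3D74EE62


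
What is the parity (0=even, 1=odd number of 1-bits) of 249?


0b11111001 has 6 ones => parity 0

0


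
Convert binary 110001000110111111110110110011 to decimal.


110001000110111111110110110011 in decimal = 823918003

823918003


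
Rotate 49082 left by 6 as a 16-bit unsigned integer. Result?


Rotate 0b1011111110111010 left by 6 (16-bit) = 0b1110111010101111 = 61103

61103


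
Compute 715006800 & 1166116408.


0b101010100111100010001101010000 & 0b1000101100000011000011000111000 = 0b100000000000001000010000 = 8389136

8389136


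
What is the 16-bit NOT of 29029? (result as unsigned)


~0b111000101100101 = 0b1000111010011010 = 36506 (16-bit unsigned)

36506


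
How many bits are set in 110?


0b1101110 has 5 set bits

5


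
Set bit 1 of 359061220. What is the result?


359061220 | (1 << 1) = 359061220 | 2 = 359061222

359061222


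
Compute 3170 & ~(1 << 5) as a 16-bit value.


3170 & ~(1 << 5) = 3138

3138


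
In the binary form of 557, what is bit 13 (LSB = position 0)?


0b1000101101, position 13 = 0

0


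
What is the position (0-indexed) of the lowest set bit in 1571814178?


0b1011101101011111111101100100010. Lowest set bit at position 1

1


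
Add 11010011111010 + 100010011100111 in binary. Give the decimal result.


11010011111010 + 100010011100111 = 111100111100001 = 31201

31201


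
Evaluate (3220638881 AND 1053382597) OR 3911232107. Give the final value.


Step 1: 3220638881 & 1053382597 = 1052836993
Step 2: 1052836993 | 3911232107 = 4292980459

4292980459


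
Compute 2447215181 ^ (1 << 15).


2447215181 ^ (1 << 15) = 2447215181 ^ 32768 = 2447182413

2447182413


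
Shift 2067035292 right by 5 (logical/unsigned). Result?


0b1111011001101000111010010011100 >> 5 = 0b11110110011010001110100100 = 64594852

64594852


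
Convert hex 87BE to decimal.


87BE hex = 34750 decimal

34750


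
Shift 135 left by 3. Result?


0b10000111 << 3 = 0b10000111000 = 1080

1080


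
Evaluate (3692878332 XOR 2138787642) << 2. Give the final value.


Step 1: 3692878332 ^ 2138787642 = 2741475014
Step 2: 2741475014 << 2 = 10965900056

10965900056


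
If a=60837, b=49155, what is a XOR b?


60837 ^ 49155 = 11686

11686


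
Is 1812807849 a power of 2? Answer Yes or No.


0b1101100000011010100000010101001. Multiple bits set => No

No


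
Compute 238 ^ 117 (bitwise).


0b11101110 ^ 0b1110101 = 0b10011011 = 155

155


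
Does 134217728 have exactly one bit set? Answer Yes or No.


0b1000000000000000000000000000. Only one bit set => Yes

Yes


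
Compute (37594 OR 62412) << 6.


Step 1: 37594 | 62412 = 62430
Step 2: 62430 << 6 = 3995520

3995520


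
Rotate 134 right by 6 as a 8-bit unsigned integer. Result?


Rotate 0b10000110 right by 6 (8-bit) = 0b11010 = 26

26


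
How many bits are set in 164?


0b10100100 has 3 set bits

3


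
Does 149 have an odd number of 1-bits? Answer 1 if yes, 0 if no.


0b10010101 has 4 ones => parity 0

0


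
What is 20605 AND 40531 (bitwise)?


0b101000001111101 & 0b1001111001010011 = 0b1000001010001 = 4177

4177


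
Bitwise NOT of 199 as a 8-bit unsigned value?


~0b11000111 = 0b111000 = 56 (8-bit unsigned)

56


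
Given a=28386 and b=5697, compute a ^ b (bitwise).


28386 ^ 5697 = 30883

30883


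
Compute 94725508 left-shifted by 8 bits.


0b101101001010110010110000100 << 8 = 0b10110100101011001011000010000000000 = 24249730048

24249730048


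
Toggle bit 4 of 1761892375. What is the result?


1761892375 ^ (1 << 4) = 1761892375 ^ 16 = 1761892359

1761892359


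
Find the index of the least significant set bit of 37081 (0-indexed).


0b1001000011011001. Lowest set bit at position 0

0


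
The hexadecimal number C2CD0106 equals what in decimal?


C2CD0106 hex = 3268215046 decimal

3268215046


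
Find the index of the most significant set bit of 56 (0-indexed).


0b111000. Highest set bit at position 5

5


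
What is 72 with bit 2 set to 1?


72 | (1 << 2) = 72 | 4 = 76

76


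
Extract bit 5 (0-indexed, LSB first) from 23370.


0b101101101001010, position 5 = 0

0


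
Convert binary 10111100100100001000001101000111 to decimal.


10111100100100001000001101000111 in decimal = 3163587399

3163587399


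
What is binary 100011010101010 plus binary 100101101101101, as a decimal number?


100011010101010 + 100101101101101 = 1001001000010111 = 37399

37399


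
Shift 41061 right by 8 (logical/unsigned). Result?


0b1010000001100101 >> 8 = 0b10100000 = 160

160


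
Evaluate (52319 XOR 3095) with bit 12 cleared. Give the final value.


Step 1: 52319 ^ 3095 = 49224
Step 2: 49224 & ~(1 << 12) = 49224

49224


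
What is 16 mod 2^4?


16 & 15 = 0

0


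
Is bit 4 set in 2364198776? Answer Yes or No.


0b10001100111010101100111101111000, bit 4 = 1. Yes

Yes


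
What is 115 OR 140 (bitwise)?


0b1110011 | 0b10001100 = 0b11111111 = 255

255


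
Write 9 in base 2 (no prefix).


9 = 1001 in binary

1001


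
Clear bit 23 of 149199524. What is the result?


149199524 & ~(1 << 23) = 140810916

140810916


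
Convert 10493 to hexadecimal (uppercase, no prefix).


10493 = 28FD hex

28FD


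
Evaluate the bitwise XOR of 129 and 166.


0b10000001 ^ 0b10100110 = 0b100111 = 39

39


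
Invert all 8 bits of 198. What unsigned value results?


198 ^ 255 = 57

57


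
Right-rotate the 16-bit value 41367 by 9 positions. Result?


Rotate 0b1010000110010111 right by 9 (16-bit) = 0b1100101111010000 = 52176

52176


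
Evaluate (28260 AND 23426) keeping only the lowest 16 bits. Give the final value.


Step 1: 28260 & 23426 = 18944
Step 2: 18944 & 65535 = 18944

18944


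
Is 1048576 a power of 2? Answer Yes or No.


0b100000000000000000000. Only one bit set => Yes

Yes


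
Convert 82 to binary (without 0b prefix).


82 = 1010010 in binary

1010010


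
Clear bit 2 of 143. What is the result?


143 & ~(1 << 2) = 139

139


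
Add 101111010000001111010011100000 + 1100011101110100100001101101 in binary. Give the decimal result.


101111010000001111010011100000 + 1100011101110100100001101101 = 111011101110000011110101001101 = 1001930061

1001930061


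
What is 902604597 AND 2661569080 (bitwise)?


0b110101110011001010011100110101 & 0b10011110101001000101001000111000 = 0b10100100001000000001000110000 = 344195632

344195632


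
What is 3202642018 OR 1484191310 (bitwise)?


0b10111110111001000111000001100010 | 0b1011000011101101111011001001110 = 0b11111110111101101111011001101110 = 4277597806

4277597806


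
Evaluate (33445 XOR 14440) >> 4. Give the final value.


Step 1: 33445 ^ 14440 = 47821
Step 2: 47821 >> 4 = 2988

2988


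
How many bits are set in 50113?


0b1100001111000001 has 7 set bits

7


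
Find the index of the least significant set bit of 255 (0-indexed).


0b11111111. Lowest set bit at position 0

0


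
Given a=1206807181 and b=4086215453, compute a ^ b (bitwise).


1206807181 ^ 4086215453 = 3026246032

3026246032


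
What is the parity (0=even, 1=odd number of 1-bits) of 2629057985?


0b10011100101101000011110111000001 has 16 ones => parity 0

0


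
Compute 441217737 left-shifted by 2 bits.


0b11010010011000111001011001001 << 2 = 0b1101001001100011100101100100100 = 1764870948

1764870948


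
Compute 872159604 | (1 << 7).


872159604 | (1 << 7) = 872159604 | 128 = 872159732

872159732


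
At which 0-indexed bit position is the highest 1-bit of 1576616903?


0b1011101111110010100001111000111. Highest set bit at position 30

30


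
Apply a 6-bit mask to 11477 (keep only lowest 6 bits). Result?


11477 & 63 = 21

21


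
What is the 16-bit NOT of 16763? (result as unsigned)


~0b100000101111011 = 0b1011111010000100 = 48772 (16-bit unsigned)

48772


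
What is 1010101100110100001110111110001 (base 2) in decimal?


1010101100110100001110111110001 in decimal = 1436163569

1436163569


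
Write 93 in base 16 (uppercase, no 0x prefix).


93 = 5D hex

5D


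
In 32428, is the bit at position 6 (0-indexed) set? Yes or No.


0b111111010101100, bit 6 = 0. No

No


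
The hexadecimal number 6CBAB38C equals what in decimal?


6CBAB38C hex = 1824174988 decimal

1824174988


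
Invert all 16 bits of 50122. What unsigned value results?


50122 ^ 65535 = 15413

15413


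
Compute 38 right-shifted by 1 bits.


0b100110 >> 1 = 0b10011 = 19

19


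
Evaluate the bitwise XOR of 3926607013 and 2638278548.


0b11101010000010110100010010100101 ^ 0b10011101010000001110111110010100 = 0b1110111010010111010101100110001 = 2001447729

2001447729


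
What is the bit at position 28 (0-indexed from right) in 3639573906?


0b11011000111011110111110110010010, position 28 = 1

1


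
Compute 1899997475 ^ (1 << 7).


1899997475 ^ (1 << 7) = 1899997475 ^ 128 = 1899997603

1899997603


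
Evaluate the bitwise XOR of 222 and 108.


0b11011110 ^ 0b1101100 = 0b10110010 = 178

178


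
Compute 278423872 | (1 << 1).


278423872 | (1 << 1) = 278423872 | 2 = 278423874

278423874


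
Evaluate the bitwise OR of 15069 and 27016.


0b11101011011101 | 0b110100110001000 = 0b111101111011101 = 31709

31709


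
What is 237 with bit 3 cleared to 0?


237 & ~(1 << 3) = 229

229


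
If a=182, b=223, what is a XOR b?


182 ^ 223 = 105

105


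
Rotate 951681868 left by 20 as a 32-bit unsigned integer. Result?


Rotate 0b111000101110011000001101001100 left by 20 (32-bit) = 0b110100110000111000101110011000 = 885230488

885230488


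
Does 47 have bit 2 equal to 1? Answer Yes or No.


0b101111, bit 2 = 1. Yes

Yes


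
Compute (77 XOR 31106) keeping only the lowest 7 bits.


Step 1: 77 ^ 31106 = 31183
Step 2: 31183 & 127 = 79

79


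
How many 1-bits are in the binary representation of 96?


0b1100000 has 2 set bits

2


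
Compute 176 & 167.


0b10110000 & 0b10100111 = 0b10100000 = 160

160


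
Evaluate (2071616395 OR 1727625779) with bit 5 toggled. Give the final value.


Step 1: 2071616395 | 1727625779 = 2147187643
Step 2: 2147187643 ^ (1 << 5) = 2147187643 ^ 32 = 2147187611

2147187611


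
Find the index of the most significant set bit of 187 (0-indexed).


0b10111011. Highest set bit at position 7

7


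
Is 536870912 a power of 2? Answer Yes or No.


0b100000000000000000000000000000. Only one bit set => Yes

Yes


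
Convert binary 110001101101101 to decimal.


110001101101101 in decimal = 25453

25453


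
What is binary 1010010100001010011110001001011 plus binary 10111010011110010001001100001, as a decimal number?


1010010100001010011110001001011 + 10111010011110010001001100001 = 1101001110101000101111010101100 = 1775525548

1775525548


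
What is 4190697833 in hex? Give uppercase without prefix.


4190697833 = F9C8F969 hex

F9C8F969


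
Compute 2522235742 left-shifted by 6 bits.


0b10010110010101100100001101011110 << 6 = 0b10010110010101100100001101011110000000 = 161423087488

161423087488


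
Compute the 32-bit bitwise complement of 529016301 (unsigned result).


~0b11111100010000010010111101101 = 0b11100000011101111101101000010010 = 3765950994 (32-bit unsigned)

3765950994


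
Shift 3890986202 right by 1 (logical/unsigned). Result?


0b11100111111010111011110011011010 >> 1 = 0b1110011111101011101111001101101 = 1945493101

1945493101


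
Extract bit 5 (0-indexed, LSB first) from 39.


0b100111, position 5 = 1

1


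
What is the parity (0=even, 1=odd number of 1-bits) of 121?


0b1111001 has 5 ones => parity 1

1


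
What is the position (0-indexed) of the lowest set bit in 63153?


0b1111011010110001. Lowest set bit at position 0

0


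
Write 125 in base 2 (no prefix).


125 = 1111101 in binary

1111101


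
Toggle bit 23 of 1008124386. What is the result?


1008124386 ^ (1 << 23) = 1008124386 ^ 8388608 = 1016512994

1016512994


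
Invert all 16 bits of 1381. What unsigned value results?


1381 ^ 65535 = 64154

64154


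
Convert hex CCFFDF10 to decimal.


CCFFDF10 hex = 3439320848 decimal

3439320848


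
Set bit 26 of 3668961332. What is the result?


3668961332 | (1 << 26) = 3668961332 | 67108864 = 3736070196

3736070196


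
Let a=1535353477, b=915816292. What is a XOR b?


1535353477 ^ 915816292 = 1830133217

1830133217


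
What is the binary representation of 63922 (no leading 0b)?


63922 = 1111100110110010 in binary

1111100110110010


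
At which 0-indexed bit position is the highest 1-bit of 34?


0b100010. Highest set bit at position 5

5


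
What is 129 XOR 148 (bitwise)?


0b10000001 ^ 0b10010100 = 0b10101 = 21

21


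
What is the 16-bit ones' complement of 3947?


3947 ^ 65535 = 61588

61588


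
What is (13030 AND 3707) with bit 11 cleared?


Step 1: 13030 & 3707 = 610
Step 2: 610 & ~(1 << 11) = 610

610


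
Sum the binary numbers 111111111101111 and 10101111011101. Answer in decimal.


111111111101111 + 10101111011101 = 1010101111001100 = 43980

43980


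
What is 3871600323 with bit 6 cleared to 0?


3871600323 & ~(1 << 6) = 3871600259

3871600259


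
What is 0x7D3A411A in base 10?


7D3A411A hex = 2100969754 decimal

2100969754


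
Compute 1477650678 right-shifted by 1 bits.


0b1011000000100110010100011110110 >> 1 = 0b101100000010011001010001111011 = 738825339

738825339


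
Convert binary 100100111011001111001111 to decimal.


100100111011001111001111 in decimal = 9679823

9679823


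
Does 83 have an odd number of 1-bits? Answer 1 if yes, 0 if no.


0b1010011 has 4 ones => parity 0

0


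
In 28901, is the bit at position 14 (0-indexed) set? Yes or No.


0b111000011100101, bit 14 = 1. Yes

Yes


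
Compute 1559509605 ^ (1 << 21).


1559509605 ^ (1 << 21) = 1559509605 ^ 2097152 = 1557412453

1557412453


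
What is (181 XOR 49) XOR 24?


Step 1: 181 ^ 49 = 132
Step 2: 132 ^ 24 = 156

156


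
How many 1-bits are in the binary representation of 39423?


0b1001100111111111 has 12 set bits

12


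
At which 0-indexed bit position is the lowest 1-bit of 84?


0b1010100. Lowest set bit at position 2

2


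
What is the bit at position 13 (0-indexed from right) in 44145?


0b1010110001110001, position 13 = 1

1


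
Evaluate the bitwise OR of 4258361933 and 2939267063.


0b11111101110100010111001001001101 | 0b10101111001100011010011111110111 = 0b11111111111100011111011111111111 = 4294047743

4294047743


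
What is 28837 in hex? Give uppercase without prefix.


28837 = 70A5 hex

70A5


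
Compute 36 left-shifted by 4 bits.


0b100100 << 4 = 0b1001000000 = 576

576


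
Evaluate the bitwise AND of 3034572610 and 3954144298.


0b10110100110111111110011101000010 & 0b11101011101011110111010000101010 = 0b10100000100011110110010000000010 = 2693751810

2693751810


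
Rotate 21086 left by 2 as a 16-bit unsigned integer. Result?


Rotate 0b101001001011110 left by 2 (16-bit) = 0b100100101111001 = 18809

18809


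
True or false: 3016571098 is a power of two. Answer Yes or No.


0b10110011110011010011100011011010. Multiple bits set => No

No


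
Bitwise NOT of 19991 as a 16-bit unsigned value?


~0b100111000010111 = 0b1011000111101000 = 45544 (16-bit unsigned)

45544


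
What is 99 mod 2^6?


99 & 63 = 35

35


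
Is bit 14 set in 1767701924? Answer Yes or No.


0b1101001010111001111110110100100, bit 14 = 1. Yes

Yes


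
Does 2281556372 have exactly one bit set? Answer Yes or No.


0b10000111111111011100100110010100. Multiple bits set => No

No


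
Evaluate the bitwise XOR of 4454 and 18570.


0b1000101100110 ^ 0b100100010001010 = 0b101100111101100 = 23020

23020


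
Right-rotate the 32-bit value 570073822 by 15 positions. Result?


Rotate 0b100001111110101010001011011110 right by 15 (32-bit) = 0b1000101101111000100001111110101 = 1169966069

1169966069


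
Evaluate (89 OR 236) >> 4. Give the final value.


Step 1: 89 | 236 = 253
Step 2: 253 >> 4 = 15

15


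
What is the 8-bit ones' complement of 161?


161 ^ 255 = 94

94


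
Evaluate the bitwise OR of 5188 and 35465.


0b1010001000100 | 0b1000101010001001 = 0b1001111011001101 = 40653

40653


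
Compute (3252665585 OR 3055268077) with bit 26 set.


Step 1: 3252665585 | 3055268077 = 4158635261
Step 2: 4158635261 | (1 << 26) = 4158635261 | 67108864 = 4158635261

4158635261


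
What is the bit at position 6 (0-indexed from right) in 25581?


0b110001111101101, position 6 = 1

1


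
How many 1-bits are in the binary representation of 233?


0b11101001 has 5 set bits

5


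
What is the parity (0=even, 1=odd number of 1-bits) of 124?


0b1111100 has 5 ones => parity 1

1


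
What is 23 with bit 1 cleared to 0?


23 & ~(1 << 1) = 21

21


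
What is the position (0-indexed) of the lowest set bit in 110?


0b1101110. Lowest set bit at position 1

1


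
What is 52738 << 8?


0b1100111000000010 << 8 = 0b110011100000001000000000 = 13500928

13500928


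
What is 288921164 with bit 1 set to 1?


288921164 | (1 << 1) = 288921164 | 2 = 288921166

288921166


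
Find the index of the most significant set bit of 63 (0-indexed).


0b111111. Highest set bit at position 5

5


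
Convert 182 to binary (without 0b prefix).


182 = 10110110 in binary

10110110


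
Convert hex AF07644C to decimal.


AF07644C hex = 2936497228 decimal

2936497228


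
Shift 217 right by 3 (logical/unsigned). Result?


0b11011001 >> 3 = 0b11011 = 27

27


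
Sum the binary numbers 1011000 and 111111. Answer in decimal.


1011000 + 111111 = 10010111 = 151

151


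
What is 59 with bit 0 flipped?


59 ^ (1 << 0) = 59 ^ 1 = 58

58


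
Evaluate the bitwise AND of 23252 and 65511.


0b101101011010100 & 0b1111111111100111 = 0b101101011000100 = 23236

23236


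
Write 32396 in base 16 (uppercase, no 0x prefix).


32396 = 7E8C hex

7E8C


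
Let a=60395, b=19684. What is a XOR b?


60395 ^ 19684 = 42767

42767


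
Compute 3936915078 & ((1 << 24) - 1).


3936915078 & 16777215 = 11046534

11046534


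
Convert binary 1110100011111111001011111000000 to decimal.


1110100011111111001011111000000 in decimal = 1954518976

1954518976


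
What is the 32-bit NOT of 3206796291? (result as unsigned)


~0b10111111001000111101010000000011 = 0b1000000110111000010101111111100 = 1088171004 (32-bit unsigned)

1088171004


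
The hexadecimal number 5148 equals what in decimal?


5148 hex = 20808 decimal

20808


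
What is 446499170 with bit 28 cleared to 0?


446499170 & ~(1 << 28) = 178063714

178063714


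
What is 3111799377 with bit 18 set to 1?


3111799377 | (1 << 18) = 3111799377 | 262144 = 3112061521

3112061521


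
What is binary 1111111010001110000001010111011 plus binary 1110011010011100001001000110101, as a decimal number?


1111111010001110000001010111011 + 1110011010011100001001000110101 = 11110010100101010001010011110000 = 4069856496

4069856496


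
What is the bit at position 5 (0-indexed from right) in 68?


0b1000100, position 5 = 0

0


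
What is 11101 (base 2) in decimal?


11101 in decimal = 29

29


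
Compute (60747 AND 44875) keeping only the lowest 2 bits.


Step 1: 60747 & 44875 = 44363
Step 2: 44363 & 3 = 3

3


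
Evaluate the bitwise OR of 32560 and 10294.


0b111111100110000 | 0b10100000110110 = 0b111111100110110 = 32566

32566


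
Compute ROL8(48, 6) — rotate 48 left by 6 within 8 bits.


Rotate 0b110000 left by 6 (8-bit) = 0b1100 = 12

12


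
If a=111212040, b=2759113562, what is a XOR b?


111212040 ^ 2759113562 = 2731822418

2731822418


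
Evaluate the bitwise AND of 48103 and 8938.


0b1011101111100111 & 0b10001011101010 = 0b10001011100010 = 8930

8930


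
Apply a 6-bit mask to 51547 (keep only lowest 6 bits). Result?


51547 & 63 = 27

27


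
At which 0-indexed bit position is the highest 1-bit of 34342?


0b1000011000100110. Highest set bit at position 15

15


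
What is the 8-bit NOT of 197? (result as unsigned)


~0b11000101 = 0b111010 = 58 (8-bit unsigned)

58


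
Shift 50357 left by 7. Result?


0b1100010010110101 << 7 = 0b11000100101101010000000 = 6445696

6445696


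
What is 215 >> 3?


0b11010111 >> 3 = 0b11010 = 26

26


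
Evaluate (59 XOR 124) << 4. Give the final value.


Step 1: 59 ^ 124 = 71
Step 2: 71 << 4 = 1136

1136


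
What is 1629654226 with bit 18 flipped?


1629654226 ^ (1 << 18) = 1629654226 ^ 262144 = 1629916370

1629916370


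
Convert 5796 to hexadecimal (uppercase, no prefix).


5796 = 16A4 hex

16A4


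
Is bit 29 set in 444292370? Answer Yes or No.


0b11010011110110101110100010010, bit 29 = 0. No

No


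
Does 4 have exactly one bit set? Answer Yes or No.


0b100. Only one bit set => Yes

Yes


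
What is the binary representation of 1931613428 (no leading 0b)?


1931613428 = 1110011001000100001010011110100 in binary

1110011001000100001010011110100


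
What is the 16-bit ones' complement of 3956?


3956 ^ 65535 = 61579

61579


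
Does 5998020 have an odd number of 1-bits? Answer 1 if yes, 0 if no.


0b10110111000010111000100 has 11 ones => parity 1

1


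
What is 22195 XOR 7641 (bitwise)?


0b101011010110011 ^ 0b1110111011001 = 0b100101101101010 = 19306

19306


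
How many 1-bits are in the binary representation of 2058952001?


0b1111010101110010001110101000001 has 16 set bits

16


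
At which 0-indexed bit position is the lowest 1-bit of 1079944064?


0b1000000010111101010001110000000. Lowest set bit at position 7

7


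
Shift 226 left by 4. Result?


0b11100010 << 4 = 0b111000100000 = 3616

3616


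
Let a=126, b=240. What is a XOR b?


126 ^ 240 = 142

142


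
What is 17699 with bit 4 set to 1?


17699 | (1 << 4) = 17699 | 16 = 17715

17715


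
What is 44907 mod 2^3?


44907 & 7 = 3

3


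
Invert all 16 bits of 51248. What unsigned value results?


51248 ^ 65535 = 14287

14287


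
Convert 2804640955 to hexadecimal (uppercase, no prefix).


2804640955 = A72B6CBB hex

A72B6CBB


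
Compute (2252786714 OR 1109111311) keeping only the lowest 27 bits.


Step 1: 2252786714 | 1109111311 = 3328179743
Step 2: 3328179743 & 134217727 = 106954271

106954271


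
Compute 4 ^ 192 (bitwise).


0b100 ^ 0b11000000 = 0b11000100 = 196

196


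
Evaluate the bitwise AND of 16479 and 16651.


0b100000001011111 & 0b100000100001011 = 0b100000000001011 = 16395

16395


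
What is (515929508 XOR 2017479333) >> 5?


Step 1: 515929508 ^ 2017479333 = 1719680769
Step 2: 1719680769 >> 5 = 53740024

53740024


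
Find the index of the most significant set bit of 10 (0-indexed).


0b1010. Highest set bit at position 3

3
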